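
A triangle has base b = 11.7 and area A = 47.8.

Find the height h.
A = ½·b·h  ⇒  h = 2A/b = 2·47.8/11.7 = 95.6/11.7 ≈ 8.17094

h = 8.171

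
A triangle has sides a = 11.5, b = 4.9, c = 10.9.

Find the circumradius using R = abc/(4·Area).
First find the area with Heron's formula.
s = (11.5 + 4.9 + 10.9)/2 = 13.65
Area = √(s(s−a)(s−b)(s−c)) = √(13.65·2.15·8.75·2.75) ≈ √706.174 ≈ 26.5739
abc = 11.5·4.9·10.9 = 614.215
R = abc/(4·Area) ≈ 614.215/(4·26.5739) = 614.215/106.296 ≈ 5.77836

R = 5.778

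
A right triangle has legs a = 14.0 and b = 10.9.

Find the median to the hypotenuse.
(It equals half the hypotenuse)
Hypotenuse c = √(a² + b²) = √(196 + 118.81) = √314.81 ≈ 17.7429
Median to hypotenuse = c/2 ≈ 17.7429/2 ≈ 8.87144

Median = 8.871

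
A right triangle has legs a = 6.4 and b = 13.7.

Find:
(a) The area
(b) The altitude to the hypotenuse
(a) The legs are perpendicular, so Area = ½·a·b = ½·6.4·13.7 = ½·87.68 = 43.84
(b) Hypotenuse c = √(a² + b²) = √(40.96 + 187.69) = √228.65 ≈ 15.1212
    Area = ½·c·h_c  ⇒  h_c = 2·Area/c = 87.68/15.1212 ≈ 5.79849

Area = 43.84, h_c = 5.798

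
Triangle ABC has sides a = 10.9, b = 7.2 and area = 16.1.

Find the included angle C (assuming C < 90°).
Area = ½·a·b·sin(C)  ⇒  sin(C) = 2·Area/(a·b) = 2·16.1/(10.9·7.2) = 32.2/78.48 ≈ 0.410296
C = arcsin(0.410296) ≈ 24.2234° (taking the acute solution since C < 90°)

C = 24.22°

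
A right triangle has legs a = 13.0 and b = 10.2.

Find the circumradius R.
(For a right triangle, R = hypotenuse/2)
Hypotenuse c = √(a² + b²) = √(169 + 104.04) = √273.04 ≈ 16.5239
R = c/2 ≈ 16.5239/2 ≈ 8.26196

R = 8.262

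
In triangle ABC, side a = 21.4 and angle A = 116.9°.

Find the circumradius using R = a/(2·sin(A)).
R = a/(2·sin(A)) = 21.4/(2·sin(116.9°))
sin(116.9°) ≈ 0.891798
R ≈ 21.4/(2·0.891798) = 21.4/1.7836 ≈ 11.9982

R = 12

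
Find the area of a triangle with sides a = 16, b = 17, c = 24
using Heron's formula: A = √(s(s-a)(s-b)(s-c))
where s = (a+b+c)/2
s = (16 + 17 + 24)/2 = 57/2 = 28.5
s − a = 12.5, s − b = 11.5, s − c = 4.5
s(s−a)(s−b)(s−c) = 28.5·12.5·11.5·4.5 = 18435.9375
Area = √18435.9375 ≈ 135.779

s = 28.5, Area = 135.8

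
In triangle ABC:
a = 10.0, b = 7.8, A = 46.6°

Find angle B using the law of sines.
a/sin(A) = b/sin(B)  ⇒  sin(B) = b·sin(A)/a = 7.8·sin(46.6°)/10.0
sin(46.6°) ≈ 0.726575
sin(B) ≈ 7.8·0.726575/10.0 ≈ 5.66728/10.0 ≈ 0.566728
B = arcsin(0.566728) ≈ 34.5224°
(Since b ≤ a we need B ≤ A, so the obtuse alternative 180° − 34.5224° ≈ 145.478° is rejected.)

B = 34.52°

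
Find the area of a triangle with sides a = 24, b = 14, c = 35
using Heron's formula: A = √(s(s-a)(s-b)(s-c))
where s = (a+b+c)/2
s = (24 + 14 + 35)/2 = 73/2 = 36.5
s − a = 12.5, s − b = 22.5, s − c = 1.5
s(s−a)(s−b)(s−c) = 36.5·12.5·22.5·1.5 = 15398.4375
Area = √15398.4375 ≈ 124.09

s = 36.5, Area = 124.1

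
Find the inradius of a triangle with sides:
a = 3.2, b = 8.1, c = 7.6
r = Area/s where s is the semi-perimeter.
s = (3.2 + 8.1 + 7.6)/2 = 18.9/2 = 9.45
Area = √(s(s−a)(s−b)(s−c)) = √(9.45·6.25·1.35·1.85) ≈ √147.509 ≈ 12.1453
r ≈ 12.1453/9.45 ≈ 1.28522

r = 1.285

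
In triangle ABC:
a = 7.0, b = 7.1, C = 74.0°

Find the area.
Two sides and the included angle (SAS): A = ½·a·b·sin(C) = ½·7.0·7.1·sin(74.0°)
sin(74.0°) ≈ 0.961262
A ≈ ½·49.7·0.961262 = 24.85·0.961262 ≈ 23.8874

Area = 23.89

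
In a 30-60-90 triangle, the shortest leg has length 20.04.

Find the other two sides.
In a 30-60-90 triangle the sides are in ratio 1 : √3 : 2 (short leg : long leg : hypotenuse).
Long leg = 20.04·√3 ≈ 20.04·1.73205 ≈ 34.7103
Hypotenuse = 2·20.04 = 40.08

Long leg = 20.04√3 = 34.71, Hypotenuse = 40.08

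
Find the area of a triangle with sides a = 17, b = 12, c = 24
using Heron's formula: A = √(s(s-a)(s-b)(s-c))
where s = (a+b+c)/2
s = (17 + 12 + 24)/2 = 53/2 = 26.5
s − a = 9.5, s − b = 14.5, s − c = 2.5
s(s−a)(s−b)(s−c) = 26.5·9.5·14.5·2.5 = 9125.9375
Area = √9125.9375 ≈ 95.5298

s = 26.5, Area = 95.53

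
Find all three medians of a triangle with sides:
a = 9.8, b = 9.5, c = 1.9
Median formula: m_a = ½√(2b² + 2c² − a²) (and cyclically). a² = 96.04, b² = 90.25, c² = 3.61.
m_a = ½√(2·90.25 + 2·3.61 − 96.04) = ½√91.68 ≈ ½·9.57497 ≈ 4.78748
m_b = ½√(2·96.04 + 2·3.61 − 90.25) = ½√109.05 ≈ ½·10.4427 ≈ 5.22135
m_c = ½√(2·96.04 + 2·90.25 − 3.61) = ½√368.97 ≈ ½·19.2086 ≈ 9.6043

m_a = 4.787, m_b = 5.221, m_c = 9.604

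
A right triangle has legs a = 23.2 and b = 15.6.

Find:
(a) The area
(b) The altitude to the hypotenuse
(a) The legs are perpendicular, so Area = ½·a·b = ½·23.2·15.6 = ½·361.92 = 180.96
(b) Hypotenuse c = √(a² + b²) = √(538.24 + 243.36) = √781.6 ≈ 27.9571
    Area = ½·c·h_c  ⇒  h_c = 2·Area/c = 361.92/27.9571 ≈ 12.9455

Area = 180.96, h_c = 12.95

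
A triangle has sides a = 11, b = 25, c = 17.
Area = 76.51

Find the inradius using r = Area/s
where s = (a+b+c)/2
s = (11 + 25 + 17)/2 = 53/2 = 26.5
r = Area/s = 76.51/26.5 ≈ 2.88717

r = 2.887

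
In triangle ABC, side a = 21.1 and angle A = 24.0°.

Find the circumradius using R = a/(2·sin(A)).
R = a/(2·sin(A)) = 21.1/(2·sin(24.0°))
sin(24.0°) ≈ 0.406737
R ≈ 21.1/(2·0.406737) = 21.1/0.813473 ≈ 25.9382

R = 25.94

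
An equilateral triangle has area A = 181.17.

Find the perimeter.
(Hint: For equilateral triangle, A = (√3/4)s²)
A = (√3/4)s²  ⇒  s² = 4A/√3 = 4·181.17/√3 = 724.68/1.73205 ≈ 418.394
s ≈ √418.394 ≈ 20.4547
Perimeter = 3s ≈ 3·20.4547 ≈ 61.3641

Perimeter = 61.36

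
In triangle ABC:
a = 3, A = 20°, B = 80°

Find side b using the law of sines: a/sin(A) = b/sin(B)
a/sin(A) = b/sin(B)  ⇒  b = a·sin(B)/sin(A) = 3·sin(80°)/sin(20°)
sin(80°) ≈ 0.984808, sin(20°) ≈ 0.34202
b ≈ 3·0.984808/0.34202 ≈ 2.95442/0.34202 ≈ 8.63816

b = 8.638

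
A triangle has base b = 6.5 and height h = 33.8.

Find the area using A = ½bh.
A = ½·b·h = ½·6.5·33.8 = ½·219.7 = 109.85

Area = 109.85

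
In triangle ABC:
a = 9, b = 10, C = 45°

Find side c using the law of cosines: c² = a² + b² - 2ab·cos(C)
c² = 9² + 10² − 2·9·10·cos(45°)
cos(45°) ≈ 0.707107
c² ≈ 81 + 100 − 180·(0.707107) ≈ 181 − 127.279 ≈ 53.7208
c ≈ √53.7208 ≈ 7.32945

c = 7.329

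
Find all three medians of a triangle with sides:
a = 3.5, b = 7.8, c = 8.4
Median formula: m_a = ½√(2b² + 2c² − a²) (and cyclically). a² = 12.25, b² = 60.84, c² = 70.56.
m_a = ½√(2·60.84 + 2·70.56 − 12.25) = ½√250.55 ≈ ½·15.8288 ≈ 7.91439
m_b = ½√(2·12.25 + 2·70.56 − 60.84) = ½√104.78 ≈ ½·10.2362 ≈ 5.11811
m_c = ½√(2·12.25 + 2·60.84 − 70.56) = ½√75.62 ≈ ½·8.69598 ≈ 4.34799

m_a = 7.914, m_b = 5.118, m_c = 4.348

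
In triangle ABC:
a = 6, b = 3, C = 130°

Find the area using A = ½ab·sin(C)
A = ½·a·b·sin(C) = ½·6·3·sin(130°)
sin(130°) ≈ 0.766044
A ≈ ½·18·0.766044 = 9·0.766044 ≈ 6.8944

Area = 6.894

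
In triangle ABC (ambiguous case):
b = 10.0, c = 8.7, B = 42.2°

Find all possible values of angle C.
b/sin(B) = c/sin(C)  ⇒  sin(C) = c·sin(B)/b = 8.7·sin(42.2°)/10.0
sin(42.2°) ≈ 0.671721
sin(C) ≈ 8.7·0.671721/10.0 ≈ 5.84397/10.0 ≈ 0.584397
Candidate 1: C₁ = arcsin(0.584397) ≈ 35.7604°  →  A = 180° − 42.2° − 35.7604° ≈ 102.04° > 0, valid
Candidate 2: C₂ = 180° − C₁ ≈ 144.24°  →  A = 180° − 42.2° − 144.24° ≈ -6.4396° ≤ 0, not a valid triangle

C = 35.76° (one solution)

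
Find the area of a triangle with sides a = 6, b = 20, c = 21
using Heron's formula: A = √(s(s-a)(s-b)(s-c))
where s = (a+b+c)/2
s = (6 + 20 + 21)/2 = 47/2 = 23.5
s − a = 17.5, s − b = 3.5, s − c = 2.5
s(s−a)(s−b)(s−c) = 23.5·17.5·3.5·2.5 = 3598.4375
Area = √3598.4375 ≈ 59.987

s = 23.5, Area = 59.99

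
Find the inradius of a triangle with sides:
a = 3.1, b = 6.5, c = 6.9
r = Area/s where s is the semi-perimeter.
s = (3.1 + 6.5 + 6.9)/2 = 16.5/2 = 8.25
Area = √(s(s−a)(s−b)(s−c)) = √(8.25·5.15·1.75·1.35) ≈ √100.377 ≈ 10.0188
r ≈ 10.0188/8.25 ≈ 1.2144

r = 1.214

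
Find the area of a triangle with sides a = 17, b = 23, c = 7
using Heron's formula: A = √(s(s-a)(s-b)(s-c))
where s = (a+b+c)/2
s = (17 + 23 + 7)/2 = 47/2 = 23.5
s − a = 6.5, s − b = 0.5, s − c = 16.5
s(s−a)(s−b)(s−c) = 23.5·6.5·0.5·16.5 = 1260.1875
Area = √1260.1875 ≈ 35.4991

s = 23.5, Area = 35.5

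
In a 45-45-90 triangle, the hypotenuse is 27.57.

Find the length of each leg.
In a 45-45-90 triangle hypotenuse = leg·√2, so leg = hypotenuse/√2.
Leg = 27.57/√2 ≈ 27.57/1.41421 ≈ 19.4949

Each leg = 19.49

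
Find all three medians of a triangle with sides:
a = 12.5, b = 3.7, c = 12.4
Median formula: m_a = ½√(2b² + 2c² − a²) (and cyclically). a² = 156.25, b² = 13.69, c² = 153.76.
m_a = ½√(2·13.69 + 2·153.76 − 156.25) = ½√178.65 ≈ ½·13.366 ≈ 6.683
m_b = ½√(2·156.25 + 2·153.76 − 13.69) = ½√606.33 ≈ ½·24.6238 ≈ 12.3119
m_c = ½√(2·156.25 + 2·13.69 − 153.76) = ½√186.12 ≈ ½·13.6426 ≈ 6.82129

m_a = 6.683, m_b = 12.31, m_c = 6.821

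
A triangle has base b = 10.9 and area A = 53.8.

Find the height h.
A = ½·b·h  ⇒  h = 2A/b = 2·53.8/10.9 = 107.6/10.9 ≈ 9.87156

h = 9.872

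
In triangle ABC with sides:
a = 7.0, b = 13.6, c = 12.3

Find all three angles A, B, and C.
Law of cosines for each angle (a² = 49, b² = 184.96, c² = 151.29):
cos(A) = (b² + c² − a²)/(2bc) = (184.96 + 151.29 − 49)/(2·13.6·12.3) = 287.25/334.56 ≈ 0.85859  ⇒  A ≈ 30.8413°
cos(B) = (a² + c² − b²)/(2ac) = (49 + 151.29 − 184.96)/(2·7.0·12.3) = 15.33/172.2 ≈ 0.0890244  ⇒  B ≈ 84.8925°
cos(C) = (a² + b² − c²)/(2ab) = (49 + 184.96 − 151.29)/(2·7.0·13.6) = 82.67/190.4 ≈ 0.434191  ⇒  C ≈ 64.2662°
Check: A + B + C ≈ 180°

A = 30.84°, B = 84.89°, C = 64.27°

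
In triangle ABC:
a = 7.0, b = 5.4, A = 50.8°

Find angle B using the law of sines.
a/sin(A) = b/sin(B)  ⇒  sin(B) = b·sin(A)/a = 5.4·sin(50.8°)/7.0
sin(50.8°) ≈ 0.774944
sin(B) ≈ 5.4·0.774944/7.0 ≈ 4.1847/7.0 ≈ 0.597814
B = arcsin(0.597814) ≈ 36.7135°
(Since b ≤ a we need B ≤ A, so the obtuse alternative 180° − 36.7135° ≈ 143.286° is rejected.)

B = 36.71°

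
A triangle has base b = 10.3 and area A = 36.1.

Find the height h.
A = ½·b·h  ⇒  h = 2A/b = 2·36.1/10.3 = 72.2/10.3 ≈ 7.00971

h = 7.01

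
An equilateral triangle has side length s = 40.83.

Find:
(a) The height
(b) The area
(a) The height splits the triangle into two 30-60-90 halves: h = s·√3/2 = 40.83·1.73205/2 ≈ 70.7196/2 ≈ 35.3598
(b) Area = (√3/4)·s² = (√3/4)·40.83² = (√3/4)·1667.0889 ≈ 0.433013·1667.0889 ≈ 721.871

Height = 35.36, Area = 721.9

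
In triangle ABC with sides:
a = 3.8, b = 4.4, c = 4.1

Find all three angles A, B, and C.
Law of cosines for each angle (a² = 14.44, b² = 19.36, c² = 16.81):
cos(A) = (b² + c² − a²)/(2bc) = (19.36 + 16.81 − 14.44)/(2·4.4·4.1) = 21.73/36.08 ≈ 0.602273  ⇒  A ≈ 52.9672°
cos(B) = (a² + c² − b²)/(2ac) = (14.44 + 16.81 − 19.36)/(2·3.8·4.1) = 11.89/31.16 ≈ 0.381579  ⇒  B ≈ 67.5685°
cos(C) = (a² + b² − c²)/(2ab) = (14.44 + 19.36 − 16.81)/(2·3.8·4.4) = 16.99/33.44 ≈ 0.508074  ⇒  C ≈ 59.4644°
Check: A + B + C ≈ 180°

A = 52.97°, B = 67.57°, C = 59.46°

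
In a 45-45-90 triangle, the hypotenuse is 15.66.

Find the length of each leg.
In a 45-45-90 triangle hypotenuse = leg·√2, so leg = hypotenuse/√2.
Leg = 15.66/√2 ≈ 15.66/1.41421 ≈ 11.0733

Each leg = 11.07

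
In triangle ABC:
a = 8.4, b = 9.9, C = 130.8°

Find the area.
Two sides and the included angle (SAS): A = ½·a·b·sin(C) = ½·8.4·9.9·sin(130.8°)
sin(130.8°) ≈ 0.756995
A ≈ ½·83.16·0.756995 = 41.58·0.756995 ≈ 31.4759

Area = 31.48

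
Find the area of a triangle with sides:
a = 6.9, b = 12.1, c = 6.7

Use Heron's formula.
s = (6.9 + 12.1 + 6.7)/2 = 25.7/2 = 12.85
s − a = 5.95, s − b = 0.75, s − c = 6.15
s(s−a)(s−b)(s−c) = 12.85·5.95·0.75·6.15 ≈ 352.66
Area = √352.66 ≈ 18.7792

Area = 18.78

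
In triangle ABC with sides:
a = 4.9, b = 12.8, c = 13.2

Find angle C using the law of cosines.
c² = a² + b² − 2ab·cos(C)  ⇒  cos(C) = (a² + b² − c²)/(2ab)
cos(C) = (4.9² + 12.8² − 13.2²)/(2·4.9·12.8) = (24.01 + 163.84 − 174.24)/125.44 = 13.61/125.44 ≈ 0.108498
C = arccos(0.108498) ≈ 83.7713°

C = 83.77°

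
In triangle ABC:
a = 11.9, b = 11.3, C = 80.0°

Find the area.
Two sides and the included angle (SAS): A = ½·a·b·sin(C) = ½·11.9·11.3·sin(80.0°)
sin(80.0°) ≈ 0.984808
A ≈ ½·134.47·0.984808 = 67.235·0.984808 ≈ 66.2135

Area = 66.21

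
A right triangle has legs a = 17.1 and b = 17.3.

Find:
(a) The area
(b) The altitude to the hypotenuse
(a) The legs are perpendicular, so Area = ½·a·b = ½·17.1·17.3 = ½·295.83 = 147.915
(b) Hypotenuse c = √(a² + b²) = √(292.41 + 299.29) = √591.7 ≈ 24.3249
    Area = ½·c·h_c  ⇒  h_c = 2·Area/c = 295.83/24.3249 ≈ 12.1616

Area = 147.915, h_c = 12.16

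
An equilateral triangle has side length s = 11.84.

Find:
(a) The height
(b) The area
(a) The height splits the triangle into two 30-60-90 halves: h = s·√3/2 = 11.84·1.73205/2 ≈ 20.5075/2 ≈ 10.2537
(b) Area = (√3/4)·s² = (√3/4)·11.84² = (√3/4)·140.1856 ≈ 0.433013·140.1856 ≈ 60.7021

Height = 10.25, Area = 60.7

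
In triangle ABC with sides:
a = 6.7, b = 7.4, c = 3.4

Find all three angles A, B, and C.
Law of cosines for each angle (a² = 44.89, b² = 54.76, c² = 11.56):
cos(A) = (b² + c² − a²)/(2bc) = (54.76 + 11.56 − 44.89)/(2·7.4·3.4) = 21.43/50.32 ≈ 0.425874  ⇒  A ≈ 64.794°
cos(B) = (a² + c² − b²)/(2ac) = (44.89 + 11.56 − 54.76)/(2·6.7·3.4) = 1.69/45.56 ≈ 0.0370939  ⇒  B ≈ 87.8742°
cos(C) = (a² + b² − c²)/(2ab) = (44.89 + 54.76 − 11.56)/(2·6.7·7.4) = 88.09/99.16 ≈ 0.888362  ⇒  C ≈ 27.3318°
Check: A + B + C ≈ 180°

A = 64.79°, B = 87.87°, C = 27.33°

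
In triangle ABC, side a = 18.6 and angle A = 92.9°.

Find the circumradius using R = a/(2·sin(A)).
R = a/(2·sin(A)) = 18.6/(2·sin(92.9°))
sin(92.9°) ≈ 0.998719
R ≈ 18.6/(2·0.998719) = 18.6/1.99744 ≈ 9.31193

R = 9.312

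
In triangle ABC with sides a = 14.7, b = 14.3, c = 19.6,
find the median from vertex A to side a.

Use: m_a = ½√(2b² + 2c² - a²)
m_a = ½√(2·14.3² + 2·19.6² − 14.7²) = ½√(2·204.49 + 2·384.16 − 216.09) = ½√(408.98 + 768.32 − 216.09) = ½√961.21
√961.21 ≈ 31.0034, so m_a ≈ 15.5017

m_a = 15.5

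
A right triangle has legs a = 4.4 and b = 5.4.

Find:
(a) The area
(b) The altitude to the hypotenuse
(a) The legs are perpendicular, so Area = ½·a·b = ½·4.4·5.4 = ½·23.76 = 11.88
(b) Hypotenuse c = √(a² + b²) = √(19.36 + 29.16) = √48.52 ≈ 6.96563
    Area = ½·c·h_c  ⇒  h_c = 2·Area/c = 23.76/6.96563 ≈ 3.41103

Area = 11.88, h_c = 3.411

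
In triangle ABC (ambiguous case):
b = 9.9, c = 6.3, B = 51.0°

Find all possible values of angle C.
b/sin(B) = c/sin(C)  ⇒  sin(C) = c·sin(B)/b = 6.3·sin(51.0°)/9.9
sin(51.0°) ≈ 0.777146
sin(C) ≈ 6.3·0.777146/9.9 ≈ 4.89602/9.9 ≈ 0.494547
Candidate 1: C₁ = arcsin(0.494547) ≈ 29.6399°  →  A = 180° − 51.0° − 29.6399° ≈ 99.3601° > 0, valid
Candidate 2: C₂ = 180° − C₁ ≈ 150.36°  →  A = 180° − 51.0° − 150.36° ≈ -21.3601° ≤ 0, not a valid triangle

C = 29.64° (one solution)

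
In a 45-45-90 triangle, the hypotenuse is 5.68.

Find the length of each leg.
In a 45-45-90 triangle hypotenuse = leg·√2, so leg = hypotenuse/√2.
Leg = 5.68/√2 ≈ 5.68/1.41421 ≈ 4.01637

Each leg = 4.016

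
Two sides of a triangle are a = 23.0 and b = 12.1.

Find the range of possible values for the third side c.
Triangle inequality: |a − b| < c < a + b
|a − b| = |23.0 − 12.1| = 10.9
a + b = 23.0 + 12.1 = 35.1

10.9 < c < 35.1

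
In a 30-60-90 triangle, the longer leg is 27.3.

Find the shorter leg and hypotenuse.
In a 30-60-90 triangle the sides are in ratio 1 : √3 : 2, so short leg = long leg/√3 and hypotenuse = 2·(short leg).
Short leg = 27.3/√3 ≈ 27.3/1.73205 ≈ 15.7617
Hypotenuse = 2·15.7617 ≈ 31.5233

Short leg = 15.76, Hypotenuse = 31.52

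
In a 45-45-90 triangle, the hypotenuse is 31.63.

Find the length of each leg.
In a 45-45-90 triangle hypotenuse = leg·√2, so leg = hypotenuse/√2.
Leg = 31.63/√2 ≈ 31.63/1.41421 ≈ 22.3658

Each leg = 22.37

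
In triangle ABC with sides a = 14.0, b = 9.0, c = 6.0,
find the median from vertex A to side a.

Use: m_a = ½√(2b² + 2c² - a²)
m_a = ½√(2·9.0² + 2·6.0² − 14.0²) = ½√(2·81 + 2·36 − 196) = ½√(162 + 72 − 196) = ½√38
√38 ≈ 6.16441, so m_a ≈ 3.08221

m_a = 3.082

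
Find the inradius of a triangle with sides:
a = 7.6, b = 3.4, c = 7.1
r = Area/s where s is the semi-perimeter.
s = (7.6 + 3.4 + 7.1)/2 = 18.1/2 = 9.05
Area = √(s(s−a)(s−b)(s−c)) = √(9.05·1.45·5.65·1.95) ≈ √144.577 ≈ 12.024
r ≈ 12.024/9.05 ≈ 1.32862

r = 1.329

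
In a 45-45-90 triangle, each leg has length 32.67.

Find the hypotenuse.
In a 45-45-90 triangle the sides are in ratio 1 : 1 : √2, so hypotenuse = leg·√2.
Hypotenuse = 32.67·√2 ≈ 32.67·1.41421 ≈ 46.2024

Hypotenuse = 32.67√2 = 46.2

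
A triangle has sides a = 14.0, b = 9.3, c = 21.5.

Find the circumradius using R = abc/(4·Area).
First find the area with Heron's formula.
s = (14.0 + 9.3 + 21.5)/2 = 22.4
Area = √(s(s−a)(s−b)(s−c)) = √(22.4·8.4·13.1·0.9) ≈ √2218.41 ≈ 47.1
abc = 14.0·9.3·21.5 = 2799.3
R = abc/(4·Area) ≈ 2799.3/(4·47.1) = 2799.3/188.4 ≈ 14.8583

R = 14.86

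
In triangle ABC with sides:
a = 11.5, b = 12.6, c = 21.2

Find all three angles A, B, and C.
Law of cosines for each angle (a² = 132.25, b² = 158.76, c² = 449.44):
cos(A) = (b² + c² − a²)/(2bc) = (158.76 + 449.44 − 132.25)/(2·12.6·21.2) = 475.95/534.24 ≈ 0.890892  ⇒  A ≈ 27.0145°
cos(B) = (a² + c² − b²)/(2ac) = (132.25 + 449.44 − 158.76)/(2·11.5·21.2) = 422.93/487.6 ≈ 0.867371  ⇒  B ≈ 29.8455°
cos(C) = (a² + b² − c²)/(2ab) = (132.25 + 158.76 − 449.44)/(2·11.5·12.6) = -158.43/289.8 ≈ -0.546687  ⇒  C ≈ 123.14°
Check: A + B + C ≈ 180°

A = 27.01°, B = 29.85°, C = 123.1°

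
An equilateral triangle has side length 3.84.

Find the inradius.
r = Area/s with s the semi-perimeter.
Area = (√3/4)·3.84² = (√3/4)·14.7456 ≈ 0.433013·14.7456 ≈ 6.38503
s = 3·3.84/2 = 5.76
r ≈ 6.38503/5.76 ≈ 1.10851
(Equivalently r = side/(2√3) = 3.84/3.4641 ≈ 1.10851.)

r = 1.109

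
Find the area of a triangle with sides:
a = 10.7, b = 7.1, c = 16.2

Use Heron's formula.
s = (10.7 + 7.1 + 16.2)/2 = 34/2 = 17
s − a = 6.3, s − b = 9.9, s − c = 0.8
s(s−a)(s−b)(s−c) = 17·6.3·9.9·0.8 ≈ 848.232
Area = √848.232 ≈ 29.1244

Area = 29.12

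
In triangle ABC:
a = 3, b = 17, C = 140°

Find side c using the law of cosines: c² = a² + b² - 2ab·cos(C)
c² = 3² + 17² − 2·3·17·cos(140°)
cos(140°) ≈ -0.766044
c² ≈ 9 + 289 − 102·(-0.766044) ≈ 298 + 78.1365 ≈ 376.137
c ≈ √376.137 ≈ 19.3942

c = 19.39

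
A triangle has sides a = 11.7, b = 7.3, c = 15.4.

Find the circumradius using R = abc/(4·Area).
First find the area with Heron's formula.
s = (11.7 + 7.3 + 15.4)/2 = 17.2
Area = √(s(s−a)(s−b)(s−c)) = √(17.2·5.5·9.9·1.8) ≈ √1685.77 ≈ 41.0582
abc = 11.7·7.3·15.4 = 1315.314
R = abc/(4·Area) ≈ 1315.314/(4·41.0582) = 1315.314/164.233 ≈ 8.00885

R = 8.009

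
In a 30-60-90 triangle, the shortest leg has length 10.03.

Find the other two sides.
In a 30-60-90 triangle the sides are in ratio 1 : √3 : 2 (short leg : long leg : hypotenuse).
Long leg = 10.03·√3 ≈ 10.03·1.73205 ≈ 17.3725
Hypotenuse = 2·10.03 = 20.06

Long leg = 10.03√3 = 17.37, Hypotenuse = 20.06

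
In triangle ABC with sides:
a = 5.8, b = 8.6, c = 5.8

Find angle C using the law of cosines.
c² = a² + b² − 2ab·cos(C)  ⇒  cos(C) = (a² + b² − c²)/(2ab)
cos(C) = (5.8² + 8.6² − 5.8²)/(2·5.8·8.6) = (33.64 + 73.96 − 33.64)/99.76 = 73.96/99.76 ≈ 0.741379
C = arccos(0.741379) ≈ 42.151°

C = 42.15°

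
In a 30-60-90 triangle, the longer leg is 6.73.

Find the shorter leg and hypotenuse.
In a 30-60-90 triangle the sides are in ratio 1 : √3 : 2, so short leg = long leg/√3 and hypotenuse = 2·(short leg).
Short leg = 6.73/√3 ≈ 6.73/1.73205 ≈ 3.88557
Hypotenuse = 2·3.88557 ≈ 7.77113

Short leg = 3.886, Hypotenuse = 7.771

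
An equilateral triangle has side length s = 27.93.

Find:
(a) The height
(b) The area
(a) The height splits the triangle into two 30-60-90 halves: h = s·√3/2 = 27.93·1.73205/2 ≈ 48.3762/2 ≈ 24.1881
(b) Area = (√3/4)·s² = (√3/4)·27.93² = (√3/4)·780.0849 ≈ 0.433013·780.0849 ≈ 337.787

Height = 24.19, Area = 337.8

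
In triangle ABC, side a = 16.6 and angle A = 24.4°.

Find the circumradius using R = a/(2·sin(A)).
R = a/(2·sin(A)) = 16.6/(2·sin(24.4°))
sin(24.4°) ≈ 0.413104
R ≈ 16.6/(2·0.413104) = 16.6/0.826209 ≈ 20.0918

R = 20.09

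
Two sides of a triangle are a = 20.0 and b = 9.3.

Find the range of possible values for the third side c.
Triangle inequality: |a − b| < c < a + b
|a − b| = |20.0 − 9.3| = 10.7
a + b = 20.0 + 9.3 = 29.3

10.7 < c < 29.3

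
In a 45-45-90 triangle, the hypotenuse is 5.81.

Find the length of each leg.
In a 45-45-90 triangle hypotenuse = leg·√2, so leg = hypotenuse/√2.
Leg = 5.81/√2 ≈ 5.81/1.41421 ≈ 4.10829

Each leg = 4.108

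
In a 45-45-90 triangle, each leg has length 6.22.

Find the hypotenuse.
In a 45-45-90 triangle the sides are in ratio 1 : 1 : √2, so hypotenuse = leg·√2.
Hypotenuse = 6.22·√2 ≈ 6.22·1.41421 ≈ 8.79641

Hypotenuse = 6.22√2 = 8.796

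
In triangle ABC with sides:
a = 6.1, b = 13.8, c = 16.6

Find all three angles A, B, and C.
Law of cosines for each angle (a² = 37.21, b² = 190.44, c² = 275.56):
cos(A) = (b² + c² − a²)/(2bc) = (190.44 + 275.56 − 37.21)/(2·13.8·16.6) = 428.79/458.16 ≈ 0.935896  ⇒  A ≈ 20.6267°
cos(B) = (a² + c² − b²)/(2ac) = (37.21 + 275.56 − 190.44)/(2·6.1·16.6) = 122.33/202.52 ≈ 0.604039  ⇒  B ≈ 52.8403°
cos(C) = (a² + b² − c²)/(2ab) = (37.21 + 190.44 − 275.56)/(2·6.1·13.8) = -47.91/168.36 ≈ -0.284569  ⇒  C ≈ 106.533°
Check: A + B + C ≈ 180°

A = 20.63°, B = 52.84°, C = 106.5°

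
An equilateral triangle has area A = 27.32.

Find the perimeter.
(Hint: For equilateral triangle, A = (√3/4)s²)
A = (√3/4)s²  ⇒  s² = 4A/√3 = 4·27.32/√3 = 109.28/1.73205 ≈ 63.0928
s ≈ √63.0928 ≈ 7.9431
Perimeter = 3s ≈ 3·7.9431 ≈ 23.8293

Perimeter = 23.83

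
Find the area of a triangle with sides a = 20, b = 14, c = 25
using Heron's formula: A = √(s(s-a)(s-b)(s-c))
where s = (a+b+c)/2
s = (20 + 14 + 25)/2 = 59/2 = 29.5
s − a = 9.5, s − b = 15.5, s − c = 4.5
s(s−a)(s−b)(s−c) = 29.5·9.5·15.5·4.5 = 19547.4375
Area = √19547.4375 ≈ 139.812

s = 29.5, Area = 139.8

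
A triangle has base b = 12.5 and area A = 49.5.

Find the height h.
A = ½·b·h  ⇒  h = 2A/b = 2·49.5/12.5 = 99/12.5 ≈ 7.92

h = 7.92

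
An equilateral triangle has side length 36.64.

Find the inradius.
r = Area/s with s the semi-perimeter.
Area = (√3/4)·36.64² = (√3/4)·1342.4896 ≈ 0.433013·1342.4896 ≈ 581.315
s = 3·36.64/2 = 54.96
r ≈ 581.315/54.96 ≈ 10.5771
(Equivalently r = side/(2√3) = 36.64/3.4641 ≈ 10.5771.)

r = 10.58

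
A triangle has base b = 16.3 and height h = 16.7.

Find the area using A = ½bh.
A = ½·b·h = ½·16.3·16.7 = ½·272.21 = 136.105

Area = 136.105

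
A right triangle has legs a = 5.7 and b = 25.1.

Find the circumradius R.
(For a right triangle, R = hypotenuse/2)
Hypotenuse c = √(a² + b²) = √(32.49 + 630.01) = √662.5 ≈ 25.7391
R = c/2 ≈ 25.7391/2 ≈ 12.8695

R = 12.87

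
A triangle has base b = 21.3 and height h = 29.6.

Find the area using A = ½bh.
A = ½·b·h = ½·21.3·29.6 = ½·630.48 = 315.24

Area = 315.24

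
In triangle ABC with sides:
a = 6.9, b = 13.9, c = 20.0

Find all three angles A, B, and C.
Law of cosines for each angle (a² = 47.61, b² = 193.21, c² = 400):
cos(A) = (b² + c² − a²)/(2bc) = (193.21 + 400 − 47.61)/(2·13.9·20.0) = 545.6/556 ≈ 0.981295  ⇒  A ≈ 11.0993°
cos(B) = (a² + c² − b²)/(2ac) = (47.61 + 400 − 193.21)/(2·6.9·20.0) = 254.4/276 ≈ 0.921739  ⇒  B ≈ 22.8183°
cos(C) = (a² + b² − c²)/(2ab) = (47.61 + 193.21 − 400)/(2·6.9·13.9) = -159.18/191.82 ≈ -0.82984  ⇒  C ≈ 146.082°
Check: A + B + C ≈ 180°

A = 11.1°, B = 22.82°, C = 146.1°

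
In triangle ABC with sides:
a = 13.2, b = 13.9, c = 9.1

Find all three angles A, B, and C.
Law of cosines for each angle (a² = 174.24, b² = 193.21, c² = 82.81):
cos(A) = (b² + c² − a²)/(2bc) = (193.21 + 82.81 − 174.24)/(2·13.9·9.1) = 101.78/252.98 ≈ 0.402324  ⇒  A ≈ 66.2764°
cos(B) = (a² + c² − b²)/(2ac) = (174.24 + 82.81 − 193.21)/(2·13.2·9.1) = 63.84/240.24 ≈ 0.265734  ⇒  B ≈ 74.5894°
cos(C) = (a² + b² − c²)/(2ab) = (174.24 + 193.21 − 82.81)/(2·13.2·13.9) = 284.64/366.96 ≈ 0.77567  ⇒  C ≈ 39.1341°
Check: A + B + C ≈ 180°

A = 66.28°, B = 74.59°, C = 39.13°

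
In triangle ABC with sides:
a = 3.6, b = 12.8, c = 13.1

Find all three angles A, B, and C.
Law of cosines for each angle (a² = 12.96, b² = 163.84, c² = 171.61):
cos(A) = (b² + c² − a²)/(2bc) = (163.84 + 171.61 − 12.96)/(2·12.8·13.1) = 322.49/335.36 ≈ 0.961623  ⇒  A ≈ 15.9247°
cos(B) = (a² + c² − b²)/(2ac) = (12.96 + 171.61 − 163.84)/(2·3.6·13.1) = 20.73/94.32 ≈ 0.219784  ⇒  B ≈ 77.3037°
cos(C) = (a² + b² − c²)/(2ab) = (12.96 + 163.84 − 171.61)/(2·3.6·12.8) = 5.19/92.16 ≈ 0.0563151  ⇒  C ≈ 86.7717°
Check: A + B + C ≈ 180°

A = 15.92°, B = 77.3°, C = 86.77°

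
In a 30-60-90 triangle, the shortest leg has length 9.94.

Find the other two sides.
In a 30-60-90 triangle the sides are in ratio 1 : √3 : 2 (short leg : long leg : hypotenuse).
Long leg = 9.94·√3 ≈ 9.94·1.73205 ≈ 17.2166
Hypotenuse = 2·9.94 = 19.88

Long leg = 9.94√3 = 17.22, Hypotenuse = 19.88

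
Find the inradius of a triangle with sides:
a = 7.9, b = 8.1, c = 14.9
r = Area/s where s is the semi-perimeter.
s = (7.9 + 8.1 + 14.9)/2 = 30.9/2 = 15.45
Area = √(s(s−a)(s−b)(s−c)) = √(15.45·7.55·7.35·0.55) ≈ √471.548 ≈ 21.7151
r ≈ 21.7151/15.45 ≈ 1.40551

r = 1.406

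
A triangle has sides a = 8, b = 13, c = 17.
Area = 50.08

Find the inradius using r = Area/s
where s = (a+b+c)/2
s = (8 + 13 + 17)/2 = 38/2 = 19
r = Area/s = 50.08/19 ≈ 2.63579

r = 2.636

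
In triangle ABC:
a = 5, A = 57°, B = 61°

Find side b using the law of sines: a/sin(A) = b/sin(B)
a/sin(A) = b/sin(B)  ⇒  b = a·sin(B)/sin(A) = 5·sin(61°)/sin(57°)
sin(61°) ≈ 0.87462, sin(57°) ≈ 0.838671
b ≈ 5·0.87462/0.838671 ≈ 4.3731/0.838671 ≈ 5.21432

b = 5.214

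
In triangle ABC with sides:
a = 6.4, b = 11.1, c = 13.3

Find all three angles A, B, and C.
Law of cosines for each angle (a² = 40.96, b² = 123.21, c² = 176.89):
cos(A) = (b² + c² − a²)/(2bc) = (123.21 + 176.89 − 40.96)/(2·11.1·13.3) = 259.14/295.26 ≈ 0.877667  ⇒  A ≈ 28.6378°
cos(B) = (a² + c² − b²)/(2ac) = (40.96 + 176.89 − 123.21)/(2·6.4·13.3) = 94.64/170.24 ≈ 0.555921  ⇒  B ≈ 56.2258°
cos(C) = (a² + b² − c²)/(2ab) = (40.96 + 123.21 − 176.89)/(2·6.4·11.1) = -12.72/142.08 ≈ -0.089527  ⇒  C ≈ 95.1364°
Check: A + B + C ≈ 180°

A = 28.64°, B = 56.23°, C = 95.14°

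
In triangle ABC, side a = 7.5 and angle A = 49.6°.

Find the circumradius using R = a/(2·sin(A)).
R = a/(2·sin(A)) = 7.5/(2·sin(49.6°))
sin(49.6°) ≈ 0.761538
R ≈ 7.5/(2·0.761538) = 7.5/1.52308 ≈ 4.92424

R = 4.924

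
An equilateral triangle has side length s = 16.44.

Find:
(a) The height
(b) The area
(a) The height splits the triangle into two 30-60-90 halves: h = s·√3/2 = 16.44·1.73205/2 ≈ 28.4749/2 ≈ 14.2375
(b) Area = (√3/4)·s² = (√3/4)·16.44² = (√3/4)·270.2736 ≈ 0.433013·270.2736 ≈ 117.032

Height = 14.24, Area = 117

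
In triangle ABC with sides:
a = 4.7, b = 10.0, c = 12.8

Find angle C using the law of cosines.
c² = a² + b² − 2ab·cos(C)  ⇒  cos(C) = (a² + b² − c²)/(2ab)
cos(C) = (4.7² + 10.0² − 12.8²)/(2·4.7·10.0) = (22.09 + 100 − 163.84)/94 = -41.75/94 ≈ -0.444149
C = arccos(-0.444149) ≈ 116.369°

C = 116.4°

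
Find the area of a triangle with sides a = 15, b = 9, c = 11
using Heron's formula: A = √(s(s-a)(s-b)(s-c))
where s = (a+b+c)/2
s = (15 + 9 + 11)/2 = 35/2 = 17.5
s − a = 2.5, s − b = 8.5, s − c = 6.5
s(s−a)(s−b)(s−c) = 17.5·2.5·8.5·6.5 = 2417.1875
Area = √2417.1875 ≈ 49.1649

s = 17.5, Area = 49.16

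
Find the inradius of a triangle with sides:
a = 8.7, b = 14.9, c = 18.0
r = Area/s where s is the semi-perimeter.
s = (8.7 + 14.9 + 18.0)/2 = 41.6/2 = 20.8
Area = √(s(s−a)(s−b)(s−c)) = √(20.8·12.1·5.9·2.8) ≈ √4157.75 ≈ 64.4806
r ≈ 64.4806/20.8 ≈ 3.10003

r = 3.1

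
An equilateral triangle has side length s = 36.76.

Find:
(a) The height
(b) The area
(a) The height splits the triangle into two 30-60-90 halves: h = s·√3/2 = 36.76·1.73205/2 ≈ 63.6702/2 ≈ 31.8351
(b) Area = (√3/4)·s² = (√3/4)·36.76² = (√3/4)·1351.2976 ≈ 0.433013·1351.2976 ≈ 585.129

Height = 31.84, Area = 585.1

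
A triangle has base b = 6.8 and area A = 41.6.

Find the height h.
A = ½·b·h  ⇒  h = 2A/b = 2·41.6/6.8 = 83.2/6.8 ≈ 12.2353

h = 12.24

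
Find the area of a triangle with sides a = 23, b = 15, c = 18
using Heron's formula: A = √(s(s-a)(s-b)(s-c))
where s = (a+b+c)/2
s = (23 + 15 + 18)/2 = 56/2 = 28
s − a = 5, s − b = 13, s − c = 10
s(s−a)(s−b)(s−c) = 28·5·13·10 = 18200
Area = √18200 ≈ 134.907

s = 28.0, Area = 134.9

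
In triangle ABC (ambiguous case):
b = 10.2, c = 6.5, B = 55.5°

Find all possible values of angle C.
b/sin(B) = c/sin(C)  ⇒  sin(C) = c·sin(B)/b = 6.5·sin(55.5°)/10.2
sin(55.5°) ≈ 0.824126
sin(C) ≈ 6.5·0.824126/10.2 ≈ 5.35682/10.2 ≈ 0.525178
Candidate 1: C₁ = arcsin(0.525178) ≈ 31.6803°  →  A = 180° − 55.5° − 31.6803° ≈ 92.8197° > 0, valid
Candidate 2: C₂ = 180° − C₁ ≈ 148.32°  →  A = 180° − 55.5° − 148.32° ≈ -23.8197° ≤ 0, not a valid triangle

C = 31.68° (one solution)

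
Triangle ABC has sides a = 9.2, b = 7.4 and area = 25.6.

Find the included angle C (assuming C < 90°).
Area = ½·a·b·sin(C)  ⇒  sin(C) = 2·Area/(a·b) = 2·25.6/(9.2·7.4) = 51.2/68.08 ≈ 0.752056
C = arcsin(0.752056) ≈ 48.7688° (taking the acute solution since C < 90°)

C = 48.77°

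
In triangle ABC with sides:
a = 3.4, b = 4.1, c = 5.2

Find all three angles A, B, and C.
Law of cosines for each angle (a² = 11.56, b² = 16.81, c² = 27.04):
cos(A) = (b² + c² − a²)/(2bc) = (16.81 + 27.04 − 11.56)/(2·4.1·5.2) = 32.29/42.64 ≈ 0.75727  ⇒  A ≈ 40.7759°
cos(B) = (a² + c² − b²)/(2ac) = (11.56 + 27.04 − 16.81)/(2·3.4·5.2) = 21.79/35.36 ≈ 0.616233  ⇒  B ≈ 51.9584°
cos(C) = (a² + b² − c²)/(2ab) = (11.56 + 16.81 − 27.04)/(2·3.4·4.1) = 1.33/27.88 ≈ 0.0477044  ⇒  C ≈ 87.2657°
Check: A + B + C ≈ 180°

A = 40.78°, B = 51.96°, C = 87.27°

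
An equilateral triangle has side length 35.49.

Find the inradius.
r = Area/s with s the semi-perimeter.
Area = (√3/4)·35.49² = (√3/4)·1259.5401 ≈ 0.433013·1259.5401 ≈ 545.397
s = 3·35.49/2 = 53.235
r ≈ 545.397/53.235 ≈ 10.2451
(Equivalently r = side/(2√3) = 35.49/3.4641 ≈ 10.2451.)

r = 10.25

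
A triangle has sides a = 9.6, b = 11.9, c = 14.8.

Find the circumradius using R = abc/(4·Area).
First find the area with Heron's formula.
s = (9.6 + 11.9 + 14.8)/2 = 18.15
Area = √(s(s−a)(s−b)(s−c)) = √(18.15·8.55·6.25·3.35) ≈ √3249.13 ≈ 57.0012
abc = 9.6·11.9·14.8 = 1690.752
R = abc/(4·Area) ≈ 1690.752/(4·57.0012) = 1690.752/228.005 ≈ 7.41543

R = 7.415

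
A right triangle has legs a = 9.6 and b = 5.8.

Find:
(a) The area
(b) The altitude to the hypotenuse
(a) The legs are perpendicular, so Area = ½·a·b = ½·9.6·5.8 = ½·55.68 = 27.84
(b) Hypotenuse c = √(a² + b²) = √(92.16 + 33.64) = √125.8 ≈ 11.2161
    Area = ½·c·h_c  ⇒  h_c = 2·Area/c = 55.68/11.2161 ≈ 4.96431

Area = 27.84, h_c = 4.964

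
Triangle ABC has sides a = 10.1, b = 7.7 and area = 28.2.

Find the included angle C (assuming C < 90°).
Area = ½·a·b·sin(C)  ⇒  sin(C) = 2·Area/(a·b) = 2·28.2/(10.1·7.7) = 56.4/77.77 ≈ 0.725215
C = arcsin(0.725215) ≈ 46.4868° (taking the acute solution since C < 90°)

C = 46.49°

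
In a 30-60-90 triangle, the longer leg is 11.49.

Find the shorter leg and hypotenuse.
In a 30-60-90 triangle the sides are in ratio 1 : √3 : 2, so short leg = long leg/√3 and hypotenuse = 2·(short leg).
Short leg = 11.49/√3 ≈ 11.49/1.73205 ≈ 6.63375
Hypotenuse = 2·6.63375 ≈ 13.2675

Short leg = 6.634, Hypotenuse = 13.27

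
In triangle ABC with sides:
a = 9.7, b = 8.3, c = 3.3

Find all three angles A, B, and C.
Law of cosines for each angle (a² = 94.09, b² = 68.89, c² = 10.89):
cos(A) = (b² + c² − a²)/(2bc) = (68.89 + 10.89 − 94.09)/(2·8.3·3.3) = -14.31/54.78 ≈ -0.261227  ⇒  A ≈ 105.143°
cos(B) = (a² + c² − b²)/(2ac) = (94.09 + 10.89 − 68.89)/(2·9.7·3.3) = 36.09/64.02 ≈ 0.56373  ⇒  B ≈ 55.6858°
cos(C) = (a² + b² − c²)/(2ab) = (94.09 + 68.89 − 10.89)/(2·9.7·8.3) = 152.09/161.02 ≈ 0.944541  ⇒  C ≈ 19.1713°
Check: A + B + C ≈ 180°

A = 105.1°, B = 55.69°, C = 19.17°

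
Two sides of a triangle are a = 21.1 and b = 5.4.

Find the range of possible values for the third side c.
Triangle inequality: |a − b| < c < a + b
|a − b| = |21.1 − 5.4| = 15.7
a + b = 21.1 + 5.4 = 26.5

15.7 < c < 26.5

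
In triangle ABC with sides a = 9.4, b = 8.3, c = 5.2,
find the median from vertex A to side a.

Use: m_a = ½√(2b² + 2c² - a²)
m_a = ½√(2·8.3² + 2·5.2² − 9.4²) = ½√(2·68.89 + 2·27.04 − 88.36) = ½√(137.78 + 54.08 − 88.36) = ½√103.5
√103.5 ≈ 10.1735, so m_a ≈ 5.08675

m_a = 5.087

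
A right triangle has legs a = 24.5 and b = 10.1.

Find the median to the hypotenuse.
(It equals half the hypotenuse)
Hypotenuse c = √(a² + b²) = √(600.25 + 102.01) = √702.26 ≈ 26.5002
Median to hypotenuse = c/2 ≈ 26.5002/2 ≈ 13.2501

Median = 13.25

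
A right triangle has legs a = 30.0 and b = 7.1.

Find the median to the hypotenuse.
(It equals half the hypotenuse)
Hypotenuse c = √(a² + b²) = √(900 + 50.41) = √950.41 ≈ 30.8287
Median to hypotenuse = c/2 ≈ 30.8287/2 ≈ 15.4144

Median = 15.41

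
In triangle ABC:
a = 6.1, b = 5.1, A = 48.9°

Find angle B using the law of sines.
a/sin(A) = b/sin(B)  ⇒  sin(B) = b·sin(A)/a = 5.1·sin(48.9°)/6.1
sin(48.9°) ≈ 0.753563
sin(B) ≈ 5.1·0.753563/6.1 ≈ 3.84317/6.1 ≈ 0.630028
B = arcsin(0.630028) ≈ 39.0522°
(Since b ≤ a we need B ≤ A, so the obtuse alternative 180° − 39.0522° ≈ 140.948° is rejected.)

B = 39.05°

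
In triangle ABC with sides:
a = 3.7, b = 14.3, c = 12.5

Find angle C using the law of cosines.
c² = a² + b² − 2ab·cos(C)  ⇒  cos(C) = (a² + b² − c²)/(2ab)
cos(C) = (3.7² + 14.3² − 12.5²)/(2·3.7·14.3) = (13.69 + 204.49 − 156.25)/105.82 = 61.93/105.82 ≈ 0.585239
C = arccos(0.585239) ≈ 54.1801°

C = 54.18°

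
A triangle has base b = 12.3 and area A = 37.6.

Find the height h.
A = ½·b·h  ⇒  h = 2A/b = 2·37.6/12.3 = 75.2/12.3 ≈ 6.11382

h = 6.114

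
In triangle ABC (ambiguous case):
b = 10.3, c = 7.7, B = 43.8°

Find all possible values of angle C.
b/sin(B) = c/sin(C)  ⇒  sin(C) = c·sin(B)/b = 7.7·sin(43.8°)/10.3
sin(43.8°) ≈ 0.692143
sin(C) ≈ 7.7·0.692143/10.3 ≈ 5.3295/10.3 ≈ 0.517427
Candidate 1: C₁ = arcsin(0.517427) ≈ 31.1598°  →  A = 180° − 43.8° − 31.1598° ≈ 105.04° > 0, valid
Candidate 2: C₂ = 180° − C₁ ≈ 148.84°  →  A = 180° − 43.8° − 148.84° ≈ -12.6402° ≤ 0, not a valid triangle

C = 31.16° (one solution)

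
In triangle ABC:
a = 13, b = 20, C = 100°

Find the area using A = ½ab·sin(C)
A = ½·a·b·sin(C) = ½·13·20·sin(100°)
sin(100°) ≈ 0.984808
A ≈ ½·260·0.984808 = 130·0.984808 ≈ 128.025

Area = 128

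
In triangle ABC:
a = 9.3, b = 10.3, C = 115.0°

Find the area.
Two sides and the included angle (SAS): A = ½·a·b·sin(C) = ½·9.3·10.3·sin(115.0°)
sin(115.0°) ≈ 0.906308
A ≈ ½·95.79·0.906308 = 47.895·0.906308 ≈ 43.4076

Area = 43.41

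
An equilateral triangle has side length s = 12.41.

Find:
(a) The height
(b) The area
(a) The height splits the triangle into two 30-60-90 halves: h = s·√3/2 = 12.41·1.73205/2 ≈ 21.4948/2 ≈ 10.7474
(b) Area = (√3/4)·s² = (√3/4)·12.41² = (√3/4)·154.0081 ≈ 0.433013·154.0081 ≈ 66.6875

Height = 10.75, Area = 66.69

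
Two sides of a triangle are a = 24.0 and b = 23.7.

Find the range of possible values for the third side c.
Triangle inequality: |a − b| < c < a + b
|a − b| = |24.0 − 23.7| = 0.3
a + b = 24.0 + 23.7 = 47.7

0.3 < c < 47.7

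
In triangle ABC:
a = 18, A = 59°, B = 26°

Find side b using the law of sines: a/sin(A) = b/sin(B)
a/sin(A) = b/sin(B)  ⇒  b = a·sin(B)/sin(A) = 18·sin(26°)/sin(59°)
sin(26°) ≈ 0.438371, sin(59°) ≈ 0.857167
b ≈ 18·0.438371/0.857167 ≈ 7.89068/0.857167 ≈ 9.20553

b = 9.206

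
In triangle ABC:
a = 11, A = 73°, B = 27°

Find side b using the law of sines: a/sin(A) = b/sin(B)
a/sin(A) = b/sin(B)  ⇒  b = a·sin(B)/sin(A) = 11·sin(27°)/sin(73°)
sin(27°) ≈ 0.45399, sin(73°) ≈ 0.956305
b ≈ 11·0.45399/0.956305 ≈ 4.9939/0.956305 ≈ 5.22208

b = 5.222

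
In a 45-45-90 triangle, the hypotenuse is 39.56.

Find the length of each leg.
In a 45-45-90 triangle hypotenuse = leg·√2, so leg = hypotenuse/√2.
Leg = 39.56/√2 ≈ 39.56/1.41421 ≈ 27.9731

Each leg = 27.97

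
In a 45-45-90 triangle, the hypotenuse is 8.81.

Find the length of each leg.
In a 45-45-90 triangle hypotenuse = leg·√2, so leg = hypotenuse/√2.
Leg = 8.81/√2 ≈ 8.81/1.41421 ≈ 6.22961

Each leg = 6.23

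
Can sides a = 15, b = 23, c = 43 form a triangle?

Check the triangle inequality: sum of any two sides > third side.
a + b vs c: 15 + 23 = 38 ≤ 43  ✗
a + c vs b: 15 + 43 = 58 > 23  ✓
b + c vs a: 23 + 43 = 66 > 15  ✓

No: 15 + 23 = 38 is not > 43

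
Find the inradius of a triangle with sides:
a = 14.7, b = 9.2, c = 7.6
r = Area/s where s is the semi-perimeter.
s = (14.7 + 9.2 + 7.6)/2 = 31.5/2 = 15.75
Area = √(s(s−a)(s−b)(s−c)) = √(15.75·1.05·6.55·8.15) ≈ √882.813 ≈ 29.7122
r ≈ 29.7122/15.75 ≈ 1.88649

r = 1.886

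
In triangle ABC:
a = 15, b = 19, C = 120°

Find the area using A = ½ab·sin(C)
A = ½·a·b·sin(C) = ½·15·19·sin(120°)
sin(120°) ≈ 0.866025
A ≈ ½·285·0.866025 = 142.5·0.866025 ≈ 123.409

Area = 123.4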